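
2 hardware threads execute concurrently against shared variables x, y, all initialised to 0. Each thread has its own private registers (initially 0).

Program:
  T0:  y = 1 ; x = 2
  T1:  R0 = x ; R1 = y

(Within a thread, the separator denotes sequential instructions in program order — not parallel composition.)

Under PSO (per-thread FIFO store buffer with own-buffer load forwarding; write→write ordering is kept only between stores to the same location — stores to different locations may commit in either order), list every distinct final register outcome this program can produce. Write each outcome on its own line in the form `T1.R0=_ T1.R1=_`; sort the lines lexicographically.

T1.R0=0 T1.R1=0
T1.R0=0 T1.R1=1
T1.R0=2 T1.R1=0
T1.R0=2 T1.R1=1

outcome vector order: (T1.R0,T1.R1)
|PSO outcomes| = 4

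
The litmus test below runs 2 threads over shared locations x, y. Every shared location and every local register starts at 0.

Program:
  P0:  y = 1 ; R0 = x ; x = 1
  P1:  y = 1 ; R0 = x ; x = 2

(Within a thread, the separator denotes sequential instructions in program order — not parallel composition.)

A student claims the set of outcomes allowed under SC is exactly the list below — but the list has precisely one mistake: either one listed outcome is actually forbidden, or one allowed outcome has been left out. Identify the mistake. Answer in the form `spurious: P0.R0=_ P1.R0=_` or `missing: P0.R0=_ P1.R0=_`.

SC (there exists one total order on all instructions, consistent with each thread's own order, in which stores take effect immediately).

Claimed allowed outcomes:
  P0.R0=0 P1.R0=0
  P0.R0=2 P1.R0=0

missing: P0.R0=0 P1.R0=1

outcome vector order: (P0.R0,P1.R0)
under SC → <0 0>; <0 1>; <2 0>
SC∖claimed = {<0 1>}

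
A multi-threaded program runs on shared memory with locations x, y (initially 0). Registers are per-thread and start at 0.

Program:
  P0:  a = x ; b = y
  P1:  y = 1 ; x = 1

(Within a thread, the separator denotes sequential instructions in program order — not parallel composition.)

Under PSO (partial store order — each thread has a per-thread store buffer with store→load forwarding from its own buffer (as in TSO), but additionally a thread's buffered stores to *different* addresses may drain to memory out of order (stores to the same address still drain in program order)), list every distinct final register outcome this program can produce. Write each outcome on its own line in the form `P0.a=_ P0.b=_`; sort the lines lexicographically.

P0.a=0 P0.b=0
P0.a=0 P0.b=1
P0.a=1 P0.b=0
P0.a=1 P0.b=1

outcome vector order: (P0.a,P0.b)
|PSO outcomes| = 4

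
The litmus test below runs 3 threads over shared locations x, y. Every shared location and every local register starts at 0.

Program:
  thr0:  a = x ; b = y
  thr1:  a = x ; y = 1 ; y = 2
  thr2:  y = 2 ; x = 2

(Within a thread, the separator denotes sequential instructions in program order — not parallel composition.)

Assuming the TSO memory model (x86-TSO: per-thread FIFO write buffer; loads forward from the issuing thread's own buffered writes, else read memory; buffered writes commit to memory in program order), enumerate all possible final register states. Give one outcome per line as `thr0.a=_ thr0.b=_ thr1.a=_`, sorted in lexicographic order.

thr0.a=0 thr0.b=0 thr1.a=0
thr0.a=0 thr0.b=0 thr1.a=2
thr0.a=0 thr0.b=1 thr1.a=0
thr0.a=0 thr0.b=1 thr1.a=2
thr0.a=0 thr0.b=2 thr1.a=0
thr0.a=0 thr0.b=2 thr1.a=2
thr0.a=2 thr0.b=1 thr1.a=0
thr0.a=2 thr0.b=1 thr1.a=2
thr0.a=2 thr0.b=2 thr1.a=0
thr0.a=2 thr0.b=2 thr1.a=2

outcome vector order: (thr0.a,thr0.b,thr1.a)
|TSO outcomes| = 10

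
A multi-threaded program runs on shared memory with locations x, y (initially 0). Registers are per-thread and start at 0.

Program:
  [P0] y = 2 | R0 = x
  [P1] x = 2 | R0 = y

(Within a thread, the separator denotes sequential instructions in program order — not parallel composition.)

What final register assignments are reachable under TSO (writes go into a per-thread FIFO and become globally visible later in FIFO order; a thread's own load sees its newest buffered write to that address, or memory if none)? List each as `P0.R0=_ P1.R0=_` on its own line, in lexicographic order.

outcome vector order: (P0.R0,P1.R0)
|TSO outcomes| = 4

P0.R0=0 P1.R0=0
P0.R0=0 P1.R0=2
P0.R0=2 P1.R0=0
P0.R0=2 P1.R0=2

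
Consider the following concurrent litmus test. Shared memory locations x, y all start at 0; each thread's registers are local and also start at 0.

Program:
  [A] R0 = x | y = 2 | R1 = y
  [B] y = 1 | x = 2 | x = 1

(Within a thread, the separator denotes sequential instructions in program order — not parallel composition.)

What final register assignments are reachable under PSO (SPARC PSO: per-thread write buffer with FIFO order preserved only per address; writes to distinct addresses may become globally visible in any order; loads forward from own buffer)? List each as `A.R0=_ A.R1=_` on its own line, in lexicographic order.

A.R0=0 A.R1=1
A.R0=0 A.R1=2
A.R0=1 A.R1=1
A.R0=1 A.R1=2
A.R0=2 A.R1=1
A.R0=2 A.R1=2

outcome vector order: (A.R0,A.R1)
|PSO outcomes| = 6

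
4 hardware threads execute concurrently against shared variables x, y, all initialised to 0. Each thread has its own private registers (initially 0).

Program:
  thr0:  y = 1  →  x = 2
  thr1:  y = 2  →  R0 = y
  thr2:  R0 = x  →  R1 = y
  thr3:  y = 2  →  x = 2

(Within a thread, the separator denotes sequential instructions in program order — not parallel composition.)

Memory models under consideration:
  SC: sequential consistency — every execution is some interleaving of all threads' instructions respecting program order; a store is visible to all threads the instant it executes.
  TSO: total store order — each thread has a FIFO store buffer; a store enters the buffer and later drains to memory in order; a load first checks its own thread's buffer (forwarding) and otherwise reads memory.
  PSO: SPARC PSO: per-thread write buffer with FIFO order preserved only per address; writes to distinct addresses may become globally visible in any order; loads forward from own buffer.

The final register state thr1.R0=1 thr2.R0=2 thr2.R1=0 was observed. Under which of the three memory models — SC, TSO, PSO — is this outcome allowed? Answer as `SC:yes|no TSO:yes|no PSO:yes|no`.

SC:no TSO:no PSO:yes

outcome vector order: (thr1.R0,thr2.R0,thr2.R1)
SC (10): 1/0/0 1/0/1 1/0/2 1/2/1 1/2/2 2/0/0 2/0/1 2/0/2 2/2/1 2/2/2
TSO (10): 1/0/0 1/0/1 1/0/2 1/2/1 1/2/2 2/0/0 2/0/1 2/0/2 2/2/1 2/2/2
PSO (12): 1/0/0 1/0/1 1/0/2 1/2/0 1/2/1 1/2/2 2/0/0 2/0/1 2/0/2 2/2/0 2/2/1 2/2/2
target 1/2/0 ∈ {PSO}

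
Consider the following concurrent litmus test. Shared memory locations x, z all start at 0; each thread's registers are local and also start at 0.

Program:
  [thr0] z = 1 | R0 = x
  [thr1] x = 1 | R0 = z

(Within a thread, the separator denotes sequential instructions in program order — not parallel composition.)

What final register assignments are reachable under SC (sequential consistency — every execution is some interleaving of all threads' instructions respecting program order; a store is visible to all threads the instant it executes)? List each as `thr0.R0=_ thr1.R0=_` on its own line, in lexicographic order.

outcome vector order: (thr0.R0,thr1.R0)
|SC outcomes| = 3

thr0.R0=0 thr1.R0=1
thr0.R0=1 thr1.R0=0
thr0.R0=1 thr1.R0=1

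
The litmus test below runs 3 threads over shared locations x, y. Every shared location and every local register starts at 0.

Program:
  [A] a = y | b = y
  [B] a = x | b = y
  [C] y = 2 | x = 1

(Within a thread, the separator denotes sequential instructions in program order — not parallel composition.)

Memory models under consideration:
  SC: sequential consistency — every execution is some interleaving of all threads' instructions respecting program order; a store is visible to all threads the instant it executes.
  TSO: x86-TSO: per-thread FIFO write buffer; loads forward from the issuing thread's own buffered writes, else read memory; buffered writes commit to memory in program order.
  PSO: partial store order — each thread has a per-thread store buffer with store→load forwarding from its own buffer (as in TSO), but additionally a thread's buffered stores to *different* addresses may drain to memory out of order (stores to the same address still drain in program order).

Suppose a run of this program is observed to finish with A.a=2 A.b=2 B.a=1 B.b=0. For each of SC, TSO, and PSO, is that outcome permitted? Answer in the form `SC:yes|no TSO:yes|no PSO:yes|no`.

outcome vector order: (A.a,A.b,B.a,B.b)
[SC] allowed = {<0 0 0 0>; <0 0 0 2>; <0 0 1 2>; <0 2 0 0>; <0 2 0 2>; <0 2 1 2>; <2 2 0 0>; <2 2 0 2>; <2 2 1 2>}
[TSO] allowed = {<0 0 0 0>; <0 0 0 2>; <0 0 1 2>; <0 2 0 0>; <0 2 0 2>; <0 2 1 2>; <2 2 0 0>; <2 2 0 2>; <2 2 1 2>}
[PSO] allowed = {<0 0 0 0>; <0 0 0 2>; <0 0 1 0>; <0 0 1 2>; <0 2 0 0>; <0 2 0 2>; <0 2 1 0>; <0 2 1 2>; <2 2 0 0>; <2 2 0 2>; <2 2 1 0>; <2 2 1 2>}
target <2 2 1 0> ∈ {PSO}

SC:no TSO:no PSO:yes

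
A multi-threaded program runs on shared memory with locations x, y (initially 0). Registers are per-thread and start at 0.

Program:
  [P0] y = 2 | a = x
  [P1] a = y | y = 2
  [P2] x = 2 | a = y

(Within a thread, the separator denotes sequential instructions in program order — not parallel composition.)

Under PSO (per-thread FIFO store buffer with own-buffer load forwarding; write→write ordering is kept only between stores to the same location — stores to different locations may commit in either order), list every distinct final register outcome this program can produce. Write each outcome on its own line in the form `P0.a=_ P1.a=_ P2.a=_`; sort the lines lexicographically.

outcome vector order: (P0.a,P1.a,P2.a)
|PSO outcomes| = 8

P0.a=0 P1.a=0 P2.a=0
P0.a=0 P1.a=0 P2.a=2
P0.a=0 P1.a=2 P2.a=0
P0.a=0 P1.a=2 P2.a=2
P0.a=2 P1.a=0 P2.a=0
P0.a=2 P1.a=0 P2.a=2
P0.a=2 P1.a=2 P2.a=0
P0.a=2 P1.a=2 P2.a=2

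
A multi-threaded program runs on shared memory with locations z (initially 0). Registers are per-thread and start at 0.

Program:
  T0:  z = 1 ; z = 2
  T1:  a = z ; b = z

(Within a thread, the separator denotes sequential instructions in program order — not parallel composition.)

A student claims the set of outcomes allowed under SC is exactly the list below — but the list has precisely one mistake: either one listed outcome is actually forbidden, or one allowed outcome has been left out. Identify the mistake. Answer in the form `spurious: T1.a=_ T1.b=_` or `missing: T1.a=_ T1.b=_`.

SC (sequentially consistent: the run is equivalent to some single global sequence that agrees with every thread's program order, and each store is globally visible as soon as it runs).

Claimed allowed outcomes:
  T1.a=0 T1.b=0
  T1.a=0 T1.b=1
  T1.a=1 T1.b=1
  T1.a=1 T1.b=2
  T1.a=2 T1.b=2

missing: T1.a=0 T1.b=2

outcome vector order: (T1.a,T1.b)
under SC → 00 01 02 11 12 22
SC∖claimed = {02}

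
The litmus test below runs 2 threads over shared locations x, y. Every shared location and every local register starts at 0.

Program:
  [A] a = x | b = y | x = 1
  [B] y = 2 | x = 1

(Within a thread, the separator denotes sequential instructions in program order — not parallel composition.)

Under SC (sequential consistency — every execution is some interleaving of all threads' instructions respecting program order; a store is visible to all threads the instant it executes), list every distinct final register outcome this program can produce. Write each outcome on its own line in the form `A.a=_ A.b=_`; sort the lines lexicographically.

outcome vector order: (A.a,A.b)
|SC outcomes| = 3

A.a=0 A.b=0
A.a=0 A.b=2
A.a=1 A.b=2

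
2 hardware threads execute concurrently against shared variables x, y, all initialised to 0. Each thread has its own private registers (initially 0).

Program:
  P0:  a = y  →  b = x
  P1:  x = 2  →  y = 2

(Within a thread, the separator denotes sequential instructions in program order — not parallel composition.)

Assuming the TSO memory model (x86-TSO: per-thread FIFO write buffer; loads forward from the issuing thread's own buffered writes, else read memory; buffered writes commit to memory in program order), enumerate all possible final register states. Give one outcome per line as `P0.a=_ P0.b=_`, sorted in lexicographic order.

outcome vector order: (P0.a,P0.b)
|TSO outcomes| = 3

P0.a=0 P0.b=0
P0.a=0 P0.b=2
P0.a=2 P0.b=2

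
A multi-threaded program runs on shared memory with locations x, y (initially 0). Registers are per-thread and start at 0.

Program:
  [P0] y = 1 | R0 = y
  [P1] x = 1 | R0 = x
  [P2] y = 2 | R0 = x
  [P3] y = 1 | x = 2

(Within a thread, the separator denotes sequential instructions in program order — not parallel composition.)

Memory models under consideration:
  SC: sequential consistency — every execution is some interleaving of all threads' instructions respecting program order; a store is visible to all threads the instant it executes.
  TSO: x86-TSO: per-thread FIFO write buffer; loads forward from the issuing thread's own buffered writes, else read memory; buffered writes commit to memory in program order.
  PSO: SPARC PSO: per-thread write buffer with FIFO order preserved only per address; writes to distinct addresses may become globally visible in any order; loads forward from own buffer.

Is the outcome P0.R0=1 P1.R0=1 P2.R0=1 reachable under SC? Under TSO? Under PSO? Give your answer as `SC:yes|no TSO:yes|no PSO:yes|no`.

outcome vector order: (P0.R0,P1.R0,P2.R0)
SC: 12 outcomes — {<1 1 0>; <1 1 1>; <1 1 2>; <1 2 0>; <1 2 1>; <1 2 2>; <2 1 0>; <2 1 1>; <2 1 2>; <2 2 0>; <2 2 1>; <2 2 2>}
TSO: 12 outcomes — {<1 1 0>; <1 1 1>; <1 1 2>; <1 2 0>; <1 2 1>; <1 2 2>; <2 1 0>; <2 1 1>; <2 1 2>; <2 2 0>; <2 2 1>; <2 2 2>}
PSO: 12 outcomes — {<1 1 0>; <1 1 1>; <1 1 2>; <1 2 0>; <1 2 1>; <1 2 2>; <2 1 0>; <2 1 1>; <2 1 2>; <2 2 0>; <2 2 1>; <2 2 2>}
target <1 1 1> ∈ {SC,TSO,PSO}

SC:yes TSO:yes PSO:yes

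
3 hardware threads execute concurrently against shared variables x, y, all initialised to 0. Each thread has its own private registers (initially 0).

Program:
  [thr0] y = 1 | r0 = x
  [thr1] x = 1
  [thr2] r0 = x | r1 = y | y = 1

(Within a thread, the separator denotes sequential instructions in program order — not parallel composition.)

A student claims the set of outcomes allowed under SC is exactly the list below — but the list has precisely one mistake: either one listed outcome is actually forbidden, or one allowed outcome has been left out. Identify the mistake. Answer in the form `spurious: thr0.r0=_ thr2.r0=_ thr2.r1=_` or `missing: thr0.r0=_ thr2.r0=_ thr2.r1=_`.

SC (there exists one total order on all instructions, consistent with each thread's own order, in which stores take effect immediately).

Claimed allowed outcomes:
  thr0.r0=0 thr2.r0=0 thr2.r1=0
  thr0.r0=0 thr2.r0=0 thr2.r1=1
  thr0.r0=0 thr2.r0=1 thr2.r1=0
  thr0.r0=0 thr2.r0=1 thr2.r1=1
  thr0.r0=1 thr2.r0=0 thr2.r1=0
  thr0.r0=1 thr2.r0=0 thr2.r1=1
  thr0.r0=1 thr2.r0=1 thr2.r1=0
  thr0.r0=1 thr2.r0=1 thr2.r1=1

outcome vector order: (thr0.r0,thr2.r0,thr2.r1)
SC (7): 000 001 011 100 101 110 111
claimed∖SC = {010}

spurious: thr0.r0=0 thr2.r0=1 thr2.r1=0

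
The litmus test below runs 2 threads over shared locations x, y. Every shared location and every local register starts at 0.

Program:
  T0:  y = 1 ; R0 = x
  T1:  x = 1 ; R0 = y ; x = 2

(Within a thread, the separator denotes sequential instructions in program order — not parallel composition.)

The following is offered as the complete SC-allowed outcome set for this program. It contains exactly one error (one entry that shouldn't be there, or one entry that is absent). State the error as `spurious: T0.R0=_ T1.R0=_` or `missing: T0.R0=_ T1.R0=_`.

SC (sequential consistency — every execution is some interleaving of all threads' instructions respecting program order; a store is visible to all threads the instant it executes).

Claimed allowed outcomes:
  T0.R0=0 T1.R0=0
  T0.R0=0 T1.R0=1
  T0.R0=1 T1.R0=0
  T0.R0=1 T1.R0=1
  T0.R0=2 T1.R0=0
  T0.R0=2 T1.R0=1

outcome vector order: (T0.R0,T1.R0)
under SC → 0/1 1/0 1/1 2/0 2/1
claimed∖SC = {0/0}

spurious: T0.R0=0 T1.R0=0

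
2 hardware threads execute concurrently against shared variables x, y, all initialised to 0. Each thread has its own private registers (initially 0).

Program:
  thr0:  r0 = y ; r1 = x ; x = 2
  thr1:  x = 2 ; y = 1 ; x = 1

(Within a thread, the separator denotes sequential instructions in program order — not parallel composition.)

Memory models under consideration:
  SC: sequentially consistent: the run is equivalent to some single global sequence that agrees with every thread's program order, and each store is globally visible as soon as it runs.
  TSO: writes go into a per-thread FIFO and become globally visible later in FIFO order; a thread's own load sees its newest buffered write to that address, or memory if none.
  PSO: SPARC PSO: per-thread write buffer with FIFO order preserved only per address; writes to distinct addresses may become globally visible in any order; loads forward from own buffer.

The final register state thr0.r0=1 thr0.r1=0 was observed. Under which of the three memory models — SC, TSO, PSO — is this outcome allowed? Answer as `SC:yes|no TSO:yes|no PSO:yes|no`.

SC:no TSO:no PSO:yes

outcome vector order: (thr0.r0,thr0.r1)
SC (5): 0/0; 0/1; 0/2; 1/1; 1/2
TSO (5): 0/0; 0/1; 0/2; 1/1; 1/2
PSO (6): 0/0; 0/1; 0/2; 1/0; 1/1; 1/2
target 1/0 ∈ {PSO}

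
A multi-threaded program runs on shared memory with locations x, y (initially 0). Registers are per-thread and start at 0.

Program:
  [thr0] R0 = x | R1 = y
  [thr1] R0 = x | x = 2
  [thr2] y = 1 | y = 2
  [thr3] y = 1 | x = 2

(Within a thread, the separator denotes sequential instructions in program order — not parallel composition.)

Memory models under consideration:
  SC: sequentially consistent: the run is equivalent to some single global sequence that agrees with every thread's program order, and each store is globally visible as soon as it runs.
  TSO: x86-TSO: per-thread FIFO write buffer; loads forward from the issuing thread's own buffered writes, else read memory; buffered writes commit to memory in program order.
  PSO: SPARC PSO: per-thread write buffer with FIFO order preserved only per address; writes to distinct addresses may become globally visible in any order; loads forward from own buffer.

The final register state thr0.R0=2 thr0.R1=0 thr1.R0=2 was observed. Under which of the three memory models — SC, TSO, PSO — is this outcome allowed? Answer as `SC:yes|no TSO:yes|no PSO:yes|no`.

outcome vector order: (thr0.R0,thr0.R1,thr1.R0)
under SC → 0/0/0 0/0/2 0/1/0 0/1/2 0/2/0 0/2/2 2/0/0 2/1/0 2/1/2 2/2/0 2/2/2
under TSO → 0/0/0 0/0/2 0/1/0 0/1/2 0/2/0 0/2/2 2/0/0 2/1/0 2/1/2 2/2/0 2/2/2
under PSO → 0/0/0 0/0/2 0/1/0 0/1/2 0/2/0 0/2/2 2/0/0 2/0/2 2/1/0 2/1/2 2/2/0 2/2/2
target 2/0/2 ∈ {PSO}

SC:no TSO:no PSO:yes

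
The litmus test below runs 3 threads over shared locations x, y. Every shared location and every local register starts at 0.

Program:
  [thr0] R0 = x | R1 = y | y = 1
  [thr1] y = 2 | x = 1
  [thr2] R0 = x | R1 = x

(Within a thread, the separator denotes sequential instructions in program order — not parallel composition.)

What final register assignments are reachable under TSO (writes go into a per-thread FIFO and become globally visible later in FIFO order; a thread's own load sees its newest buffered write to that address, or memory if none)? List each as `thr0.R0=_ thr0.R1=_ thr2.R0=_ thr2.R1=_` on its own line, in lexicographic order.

outcome vector order: (thr0.R0,thr0.R1,thr2.R0,thr2.R1)
|TSO outcomes| = 9

thr0.R0=0 thr0.R1=0 thr2.R0=0 thr2.R1=0
thr0.R0=0 thr0.R1=0 thr2.R0=0 thr2.R1=1
thr0.R0=0 thr0.R1=0 thr2.R0=1 thr2.R1=1
thr0.R0=0 thr0.R1=2 thr2.R0=0 thr2.R1=0
thr0.R0=0 thr0.R1=2 thr2.R0=0 thr2.R1=1
thr0.R0=0 thr0.R1=2 thr2.R0=1 thr2.R1=1
thr0.R0=1 thr0.R1=2 thr2.R0=0 thr2.R1=0
thr0.R0=1 thr0.R1=2 thr2.R0=0 thr2.R1=1
thr0.R0=1 thr0.R1=2 thr2.R0=1 thr2.R1=1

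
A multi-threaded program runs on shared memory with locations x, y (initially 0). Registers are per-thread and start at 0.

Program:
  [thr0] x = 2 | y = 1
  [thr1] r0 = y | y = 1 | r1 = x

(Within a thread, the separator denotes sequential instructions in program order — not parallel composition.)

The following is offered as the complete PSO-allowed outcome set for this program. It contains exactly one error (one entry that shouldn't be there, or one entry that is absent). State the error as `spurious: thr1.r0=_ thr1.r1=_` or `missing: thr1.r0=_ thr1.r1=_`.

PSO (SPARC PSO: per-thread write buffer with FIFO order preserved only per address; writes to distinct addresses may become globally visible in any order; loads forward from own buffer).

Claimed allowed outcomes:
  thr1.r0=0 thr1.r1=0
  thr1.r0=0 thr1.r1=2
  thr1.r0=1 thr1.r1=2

outcome vector order: (thr1.r0,thr1.r1)
under PSO → (0,0), (0,2), (1,0), (1,2)
PSO∖claimed = {(1,0)}

missing: thr1.r0=1 thr1.r1=0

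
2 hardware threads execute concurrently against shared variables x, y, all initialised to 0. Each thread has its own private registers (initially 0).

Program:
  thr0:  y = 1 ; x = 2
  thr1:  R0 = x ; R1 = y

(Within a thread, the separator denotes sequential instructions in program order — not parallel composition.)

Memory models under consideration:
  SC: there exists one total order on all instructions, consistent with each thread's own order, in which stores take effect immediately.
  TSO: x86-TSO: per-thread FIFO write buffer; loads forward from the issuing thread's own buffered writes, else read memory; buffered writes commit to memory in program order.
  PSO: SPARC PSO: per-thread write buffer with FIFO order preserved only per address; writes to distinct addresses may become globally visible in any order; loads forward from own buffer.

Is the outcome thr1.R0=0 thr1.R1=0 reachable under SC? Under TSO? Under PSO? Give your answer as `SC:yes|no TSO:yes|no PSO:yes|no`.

outcome vector order: (thr1.R0,thr1.R1)
SC (3): (0,0); (0,1); (2,1)
TSO (3): (0,0); (0,1); (2,1)
PSO (4): (0,0); (0,1); (2,0); (2,1)
target (0,0) ∈ {SC,TSO,PSO}

SC:yes TSO:yes PSO:yes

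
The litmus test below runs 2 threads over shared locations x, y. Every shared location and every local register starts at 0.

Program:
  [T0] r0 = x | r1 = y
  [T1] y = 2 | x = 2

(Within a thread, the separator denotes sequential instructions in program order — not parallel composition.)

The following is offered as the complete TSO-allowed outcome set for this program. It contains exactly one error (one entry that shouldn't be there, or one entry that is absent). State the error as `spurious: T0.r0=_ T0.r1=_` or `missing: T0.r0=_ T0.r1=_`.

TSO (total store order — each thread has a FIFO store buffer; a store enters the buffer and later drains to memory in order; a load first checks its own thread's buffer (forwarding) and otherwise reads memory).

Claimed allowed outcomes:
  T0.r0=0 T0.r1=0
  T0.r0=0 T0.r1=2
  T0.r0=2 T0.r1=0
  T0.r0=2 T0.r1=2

spurious: T0.r0=2 T0.r1=0

outcome vector order: (T0.r0,T0.r1)
under TSO → <0 0> <0 2> <2 2>
claimed∖TSO = {<2 0>}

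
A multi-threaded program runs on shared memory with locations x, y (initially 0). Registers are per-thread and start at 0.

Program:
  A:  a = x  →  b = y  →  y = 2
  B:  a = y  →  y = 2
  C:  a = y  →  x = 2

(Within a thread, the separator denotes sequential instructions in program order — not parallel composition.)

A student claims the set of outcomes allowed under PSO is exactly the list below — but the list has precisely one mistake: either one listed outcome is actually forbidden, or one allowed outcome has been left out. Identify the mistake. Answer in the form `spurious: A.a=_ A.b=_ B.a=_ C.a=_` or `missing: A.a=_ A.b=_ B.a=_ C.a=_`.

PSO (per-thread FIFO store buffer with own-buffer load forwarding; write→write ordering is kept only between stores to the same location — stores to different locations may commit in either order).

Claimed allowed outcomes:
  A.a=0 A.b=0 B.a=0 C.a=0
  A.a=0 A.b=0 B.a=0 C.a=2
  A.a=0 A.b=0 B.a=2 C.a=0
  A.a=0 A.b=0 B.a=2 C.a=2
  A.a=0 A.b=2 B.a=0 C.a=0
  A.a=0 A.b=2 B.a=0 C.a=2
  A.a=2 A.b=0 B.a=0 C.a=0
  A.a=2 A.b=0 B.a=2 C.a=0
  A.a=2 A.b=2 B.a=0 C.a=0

outcome vector order: (A.a,A.b,B.a,C.a)
PSO (10): <0 0 0 0> <0 0 0 2> <0 0 2 0> <0 0 2 2> <0 2 0 0> <0 2 0 2> <2 0 0 0> <2 0 2 0> <2 2 0 0> <2 2 0 2>
PSO∖claimed = {<2 2 0 2>}

missing: A.a=2 A.b=2 B.a=0 C.a=2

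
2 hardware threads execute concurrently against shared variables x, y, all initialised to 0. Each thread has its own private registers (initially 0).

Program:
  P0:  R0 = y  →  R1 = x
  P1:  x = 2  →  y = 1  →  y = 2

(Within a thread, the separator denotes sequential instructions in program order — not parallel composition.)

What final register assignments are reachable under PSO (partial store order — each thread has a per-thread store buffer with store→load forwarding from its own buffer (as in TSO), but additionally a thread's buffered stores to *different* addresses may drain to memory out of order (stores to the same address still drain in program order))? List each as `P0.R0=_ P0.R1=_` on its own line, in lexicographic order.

P0.R0=0 P0.R1=0
P0.R0=0 P0.R1=2
P0.R0=1 P0.R1=0
P0.R0=1 P0.R1=2
P0.R0=2 P0.R1=0
P0.R0=2 P0.R1=2

outcome vector order: (P0.R0,P0.R1)
|PSO outcomes| = 6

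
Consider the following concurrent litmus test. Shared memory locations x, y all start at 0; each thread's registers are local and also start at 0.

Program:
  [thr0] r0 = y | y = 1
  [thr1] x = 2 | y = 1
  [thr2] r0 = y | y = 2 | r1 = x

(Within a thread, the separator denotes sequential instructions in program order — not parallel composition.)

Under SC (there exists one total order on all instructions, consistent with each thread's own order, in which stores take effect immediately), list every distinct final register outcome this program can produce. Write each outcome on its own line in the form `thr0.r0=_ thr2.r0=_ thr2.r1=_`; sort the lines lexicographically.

thr0.r0=0 thr2.r0=0 thr2.r1=0
thr0.r0=0 thr2.r0=0 thr2.r1=2
thr0.r0=0 thr2.r0=1 thr2.r1=0
thr0.r0=0 thr2.r0=1 thr2.r1=2
thr0.r0=1 thr2.r0=0 thr2.r1=0
thr0.r0=1 thr2.r0=0 thr2.r1=2
thr0.r0=1 thr2.r0=1 thr2.r1=2
thr0.r0=2 thr2.r0=0 thr2.r1=0
thr0.r0=2 thr2.r0=0 thr2.r1=2
thr0.r0=2 thr2.r0=1 thr2.r1=2

outcome vector order: (thr0.r0,thr2.r0,thr2.r1)
|SC outcomes| = 10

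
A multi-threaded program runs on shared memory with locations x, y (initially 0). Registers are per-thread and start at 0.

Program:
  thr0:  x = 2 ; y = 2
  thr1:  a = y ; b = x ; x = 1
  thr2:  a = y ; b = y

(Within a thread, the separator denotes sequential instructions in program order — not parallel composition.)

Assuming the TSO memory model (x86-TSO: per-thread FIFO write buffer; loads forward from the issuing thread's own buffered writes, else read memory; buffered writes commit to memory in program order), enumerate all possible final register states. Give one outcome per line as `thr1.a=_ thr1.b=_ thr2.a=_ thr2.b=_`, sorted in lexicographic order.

outcome vector order: (thr1.a,thr1.b,thr2.a,thr2.b)
|TSO outcomes| = 9

thr1.a=0 thr1.b=0 thr2.a=0 thr2.b=0
thr1.a=0 thr1.b=0 thr2.a=0 thr2.b=2
thr1.a=0 thr1.b=0 thr2.a=2 thr2.b=2
thr1.a=0 thr1.b=2 thr2.a=0 thr2.b=0
thr1.a=0 thr1.b=2 thr2.a=0 thr2.b=2
thr1.a=0 thr1.b=2 thr2.a=2 thr2.b=2
thr1.a=2 thr1.b=2 thr2.a=0 thr2.b=0
thr1.a=2 thr1.b=2 thr2.a=0 thr2.b=2
thr1.a=2 thr1.b=2 thr2.a=2 thr2.b=2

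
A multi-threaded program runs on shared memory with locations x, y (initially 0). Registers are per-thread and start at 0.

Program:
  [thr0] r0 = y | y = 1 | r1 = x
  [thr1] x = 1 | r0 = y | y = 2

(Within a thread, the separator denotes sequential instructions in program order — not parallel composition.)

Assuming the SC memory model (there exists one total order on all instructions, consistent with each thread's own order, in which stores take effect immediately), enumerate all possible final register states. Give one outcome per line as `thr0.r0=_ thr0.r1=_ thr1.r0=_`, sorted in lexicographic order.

thr0.r0=0 thr0.r1=0 thr1.r0=1
thr0.r0=0 thr0.r1=1 thr1.r0=0
thr0.r0=0 thr0.r1=1 thr1.r0=1
thr0.r0=2 thr0.r1=1 thr1.r0=0

outcome vector order: (thr0.r0,thr0.r1,thr1.r0)
|SC outcomes| = 4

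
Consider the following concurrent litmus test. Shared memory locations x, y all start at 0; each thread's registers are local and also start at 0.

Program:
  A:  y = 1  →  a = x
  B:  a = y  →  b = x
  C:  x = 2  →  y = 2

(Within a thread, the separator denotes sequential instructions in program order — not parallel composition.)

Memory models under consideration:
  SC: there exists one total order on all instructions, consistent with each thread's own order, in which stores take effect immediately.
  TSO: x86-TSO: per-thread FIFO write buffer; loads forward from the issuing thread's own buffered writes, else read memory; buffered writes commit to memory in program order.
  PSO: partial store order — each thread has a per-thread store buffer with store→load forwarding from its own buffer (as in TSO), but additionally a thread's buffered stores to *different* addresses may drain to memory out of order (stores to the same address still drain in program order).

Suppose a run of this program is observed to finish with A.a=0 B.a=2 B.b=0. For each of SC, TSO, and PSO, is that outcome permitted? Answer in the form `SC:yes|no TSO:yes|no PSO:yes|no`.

outcome vector order: (A.a,B.a,B.b)
SC (10): 0/0/0; 0/0/2; 0/1/0; 0/1/2; 0/2/2; 2/0/0; 2/0/2; 2/1/0; 2/1/2; 2/2/2
TSO (10): 0/0/0; 0/0/2; 0/1/0; 0/1/2; 0/2/2; 2/0/0; 2/0/2; 2/1/0; 2/1/2; 2/2/2
PSO (12): 0/0/0; 0/0/2; 0/1/0; 0/1/2; 0/2/0; 0/2/2; 2/0/0; 2/0/2; 2/1/0; 2/1/2; 2/2/0; 2/2/2
target 0/2/0 ∈ {PSO}

SC:no TSO:no PSO:yes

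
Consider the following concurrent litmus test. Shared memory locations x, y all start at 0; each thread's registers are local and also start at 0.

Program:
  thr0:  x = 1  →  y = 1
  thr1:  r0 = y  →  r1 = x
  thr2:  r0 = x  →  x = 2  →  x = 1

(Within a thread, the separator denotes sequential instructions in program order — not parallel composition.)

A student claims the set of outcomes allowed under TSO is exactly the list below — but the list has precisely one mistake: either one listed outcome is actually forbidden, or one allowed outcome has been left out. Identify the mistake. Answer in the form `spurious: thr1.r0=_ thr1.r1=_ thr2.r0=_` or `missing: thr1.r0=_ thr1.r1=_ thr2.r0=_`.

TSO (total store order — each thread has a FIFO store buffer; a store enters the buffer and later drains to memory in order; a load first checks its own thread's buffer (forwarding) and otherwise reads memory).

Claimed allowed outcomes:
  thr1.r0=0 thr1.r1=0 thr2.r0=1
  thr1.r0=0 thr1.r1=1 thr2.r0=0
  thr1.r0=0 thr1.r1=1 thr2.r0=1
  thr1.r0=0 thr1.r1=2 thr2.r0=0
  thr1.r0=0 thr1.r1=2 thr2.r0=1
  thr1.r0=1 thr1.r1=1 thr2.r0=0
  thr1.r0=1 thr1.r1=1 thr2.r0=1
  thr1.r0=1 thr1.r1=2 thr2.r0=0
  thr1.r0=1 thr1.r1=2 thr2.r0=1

outcome vector order: (thr1.r0,thr1.r1,thr2.r0)
TSO (10): 0/0/0, 0/0/1, 0/1/0, 0/1/1, 0/2/0, 0/2/1, 1/1/0, 1/1/1, 1/2/0, 1/2/1
TSO∖claimed = {0/0/0}

missing: thr1.r0=0 thr1.r1=0 thr2.r0=0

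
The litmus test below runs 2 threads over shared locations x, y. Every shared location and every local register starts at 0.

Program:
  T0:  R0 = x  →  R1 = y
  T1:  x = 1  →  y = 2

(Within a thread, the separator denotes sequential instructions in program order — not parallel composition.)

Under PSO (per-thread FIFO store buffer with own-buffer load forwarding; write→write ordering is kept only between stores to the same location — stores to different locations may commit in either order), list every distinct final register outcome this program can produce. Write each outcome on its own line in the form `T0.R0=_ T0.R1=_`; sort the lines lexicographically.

T0.R0=0 T0.R1=0
T0.R0=0 T0.R1=2
T0.R0=1 T0.R1=0
T0.R0=1 T0.R1=2

outcome vector order: (T0.R0,T0.R1)
|PSO outcomes| = 4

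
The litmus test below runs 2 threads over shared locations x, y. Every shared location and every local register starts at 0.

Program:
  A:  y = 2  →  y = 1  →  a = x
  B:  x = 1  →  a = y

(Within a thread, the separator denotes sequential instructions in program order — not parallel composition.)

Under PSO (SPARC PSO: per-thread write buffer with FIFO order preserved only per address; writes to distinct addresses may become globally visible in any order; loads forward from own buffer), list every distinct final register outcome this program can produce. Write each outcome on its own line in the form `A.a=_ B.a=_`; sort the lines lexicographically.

outcome vector order: (A.a,B.a)
|PSO outcomes| = 6

A.a=0 B.a=0
A.a=0 B.a=1
A.a=0 B.a=2
A.a=1 B.a=0
A.a=1 B.a=1
A.a=1 B.a=2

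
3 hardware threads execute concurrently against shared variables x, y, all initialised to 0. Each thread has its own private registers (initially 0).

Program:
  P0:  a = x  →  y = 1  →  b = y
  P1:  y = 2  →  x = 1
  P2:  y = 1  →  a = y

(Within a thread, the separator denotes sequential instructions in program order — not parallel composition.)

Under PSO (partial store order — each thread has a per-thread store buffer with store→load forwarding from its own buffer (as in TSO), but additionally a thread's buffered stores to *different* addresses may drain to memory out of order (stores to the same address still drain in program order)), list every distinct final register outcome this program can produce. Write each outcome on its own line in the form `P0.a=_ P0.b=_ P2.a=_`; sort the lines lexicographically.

outcome vector order: (P0.a,P0.b,P2.a)
|PSO outcomes| = 8

P0.a=0 P0.b=1 P2.a=1
P0.a=0 P0.b=1 P2.a=2
P0.a=0 P0.b=2 P2.a=1
P0.a=0 P0.b=2 P2.a=2
P0.a=1 P0.b=1 P2.a=1
P0.a=1 P0.b=1 P2.a=2
P0.a=1 P0.b=2 P2.a=1
P0.a=1 P0.b=2 P2.a=2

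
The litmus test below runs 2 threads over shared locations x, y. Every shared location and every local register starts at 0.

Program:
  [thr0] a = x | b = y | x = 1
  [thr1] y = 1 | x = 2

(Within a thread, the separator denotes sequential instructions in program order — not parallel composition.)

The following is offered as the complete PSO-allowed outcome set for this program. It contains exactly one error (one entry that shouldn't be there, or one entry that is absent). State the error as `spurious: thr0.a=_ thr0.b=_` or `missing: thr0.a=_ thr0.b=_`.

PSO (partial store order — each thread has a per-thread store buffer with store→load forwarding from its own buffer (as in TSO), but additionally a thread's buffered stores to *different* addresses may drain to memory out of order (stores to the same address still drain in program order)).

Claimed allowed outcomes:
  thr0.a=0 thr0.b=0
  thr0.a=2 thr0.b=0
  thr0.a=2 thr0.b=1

outcome vector order: (thr0.a,thr0.b)
PSO: 4 outcomes — {<0 0> <0 1> <2 0> <2 1>}
PSO∖claimed = {<0 1>}

missing: thr0.a=0 thr0.b=1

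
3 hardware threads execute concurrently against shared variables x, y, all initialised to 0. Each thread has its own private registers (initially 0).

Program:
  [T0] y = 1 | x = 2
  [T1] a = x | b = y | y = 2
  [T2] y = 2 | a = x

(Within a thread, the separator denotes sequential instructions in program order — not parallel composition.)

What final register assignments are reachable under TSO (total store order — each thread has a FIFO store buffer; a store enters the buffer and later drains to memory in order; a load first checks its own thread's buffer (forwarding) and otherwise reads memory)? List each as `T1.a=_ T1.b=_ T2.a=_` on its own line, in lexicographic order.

T1.a=0 T1.b=0 T2.a=0
T1.a=0 T1.b=0 T2.a=2
T1.a=0 T1.b=1 T2.a=0
T1.a=0 T1.b=1 T2.a=2
T1.a=0 T1.b=2 T2.a=0
T1.a=0 T1.b=2 T2.a=2
T1.a=2 T1.b=1 T2.a=0
T1.a=2 T1.b=1 T2.a=2
T1.a=2 T1.b=2 T2.a=0
T1.a=2 T1.b=2 T2.a=2

outcome vector order: (T1.a,T1.b,T2.a)
|TSO outcomes| = 10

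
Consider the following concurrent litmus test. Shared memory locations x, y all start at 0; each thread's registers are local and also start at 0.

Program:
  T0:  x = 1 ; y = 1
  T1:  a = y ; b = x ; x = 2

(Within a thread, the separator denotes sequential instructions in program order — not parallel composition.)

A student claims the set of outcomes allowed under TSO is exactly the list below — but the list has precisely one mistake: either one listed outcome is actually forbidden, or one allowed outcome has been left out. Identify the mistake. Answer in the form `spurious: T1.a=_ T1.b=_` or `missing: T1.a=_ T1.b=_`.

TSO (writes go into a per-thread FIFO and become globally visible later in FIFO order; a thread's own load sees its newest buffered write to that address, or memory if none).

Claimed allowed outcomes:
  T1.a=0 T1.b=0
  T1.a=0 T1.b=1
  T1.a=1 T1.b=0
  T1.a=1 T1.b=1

spurious: T1.a=1 T1.b=0

outcome vector order: (T1.a,T1.b)
under TSO → 00, 01, 11
claimed∖TSO = {10}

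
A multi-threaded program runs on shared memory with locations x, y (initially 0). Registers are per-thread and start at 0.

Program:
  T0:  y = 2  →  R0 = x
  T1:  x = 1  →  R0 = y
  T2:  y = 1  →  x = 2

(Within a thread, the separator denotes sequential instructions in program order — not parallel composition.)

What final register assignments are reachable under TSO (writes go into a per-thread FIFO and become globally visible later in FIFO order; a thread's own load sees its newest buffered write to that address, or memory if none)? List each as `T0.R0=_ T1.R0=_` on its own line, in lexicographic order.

T0.R0=0 T1.R0=0
T0.R0=0 T1.R0=1
T0.R0=0 T1.R0=2
T0.R0=1 T1.R0=0
T0.R0=1 T1.R0=1
T0.R0=1 T1.R0=2
T0.R0=2 T1.R0=0
T0.R0=2 T1.R0=1
T0.R0=2 T1.R0=2

outcome vector order: (T0.R0,T1.R0)
|TSO outcomes| = 9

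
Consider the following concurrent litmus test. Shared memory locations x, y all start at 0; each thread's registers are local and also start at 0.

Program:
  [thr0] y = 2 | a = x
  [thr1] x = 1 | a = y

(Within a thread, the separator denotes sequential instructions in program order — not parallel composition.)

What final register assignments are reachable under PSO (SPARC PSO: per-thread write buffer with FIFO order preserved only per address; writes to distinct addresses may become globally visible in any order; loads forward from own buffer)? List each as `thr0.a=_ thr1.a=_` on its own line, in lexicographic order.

outcome vector order: (thr0.a,thr1.a)
|PSO outcomes| = 4

thr0.a=0 thr1.a=0
thr0.a=0 thr1.a=2
thr0.a=1 thr1.a=0
thr0.a=1 thr1.a=2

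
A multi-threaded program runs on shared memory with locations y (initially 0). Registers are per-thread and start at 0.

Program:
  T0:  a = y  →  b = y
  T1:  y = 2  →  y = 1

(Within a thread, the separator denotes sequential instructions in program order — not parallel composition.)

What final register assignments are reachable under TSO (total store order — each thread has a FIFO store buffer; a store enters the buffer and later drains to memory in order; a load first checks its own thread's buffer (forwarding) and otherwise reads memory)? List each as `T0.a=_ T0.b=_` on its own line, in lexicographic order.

T0.a=0 T0.b=0
T0.a=0 T0.b=1
T0.a=0 T0.b=2
T0.a=1 T0.b=1
T0.a=2 T0.b=1
T0.a=2 T0.b=2

outcome vector order: (T0.a,T0.b)
|TSO outcomes| = 6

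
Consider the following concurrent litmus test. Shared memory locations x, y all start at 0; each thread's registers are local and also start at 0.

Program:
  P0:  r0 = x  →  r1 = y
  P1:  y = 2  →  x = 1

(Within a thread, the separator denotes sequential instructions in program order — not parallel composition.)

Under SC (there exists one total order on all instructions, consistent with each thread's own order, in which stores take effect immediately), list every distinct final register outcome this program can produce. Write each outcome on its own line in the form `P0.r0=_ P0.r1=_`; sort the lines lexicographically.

P0.r0=0 P0.r1=0
P0.r0=0 P0.r1=2
P0.r0=1 P0.r1=2

outcome vector order: (P0.r0,P0.r1)
|SC outcomes| = 3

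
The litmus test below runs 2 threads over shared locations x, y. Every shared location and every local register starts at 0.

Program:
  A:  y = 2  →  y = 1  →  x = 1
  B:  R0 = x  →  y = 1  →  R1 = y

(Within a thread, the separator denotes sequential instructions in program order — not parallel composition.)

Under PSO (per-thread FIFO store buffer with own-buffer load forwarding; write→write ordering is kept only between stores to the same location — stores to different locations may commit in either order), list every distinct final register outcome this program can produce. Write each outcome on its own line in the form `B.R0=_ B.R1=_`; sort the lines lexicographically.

B.R0=0 B.R1=1
B.R0=0 B.R1=2
B.R0=1 B.R1=1
B.R0=1 B.R1=2

outcome vector order: (B.R0,B.R1)
|PSO outcomes| = 4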